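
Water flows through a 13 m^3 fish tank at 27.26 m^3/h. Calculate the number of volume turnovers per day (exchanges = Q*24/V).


Daily flow volume = 27.26 m^3/h * 24 h = 654.24 m^3/day
Exchanges = daily flow / tank volume = 654.24 / 13 = 50.3262 exchanges/day

50.3262 exchanges/day


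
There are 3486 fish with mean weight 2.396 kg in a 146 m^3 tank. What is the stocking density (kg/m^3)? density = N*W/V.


Total biomass = 3486 fish * 2.396 kg = 8352.456 kg
Density = total biomass / volume = 8352.456 / 146 = 57.2086 kg/m^3

57.2086 kg/m^3


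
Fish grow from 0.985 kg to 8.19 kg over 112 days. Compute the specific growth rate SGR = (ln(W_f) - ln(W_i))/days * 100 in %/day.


ln(W_f) = ln(8.19) = 2.1029139
ln(W_i) = ln(0.985) = -0.015113638
ln(W_f) - ln(W_i) = 2.1029139 - -0.015113638 = 2.1180275
SGR = 2.1180275 / 112 * 100 = 1.8911 %/day

1.8911 %/day


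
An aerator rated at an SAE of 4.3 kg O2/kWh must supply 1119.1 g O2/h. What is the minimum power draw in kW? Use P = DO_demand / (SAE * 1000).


SAE in g O2/kWh = 4.3 * 1000 = 4300 g/kWh
P = DO_demand / SAE_g = 1119.1 / 4300 = 0.260256 kW

0.260256 kW


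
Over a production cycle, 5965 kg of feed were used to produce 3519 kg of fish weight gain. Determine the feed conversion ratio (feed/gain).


FCR = feed consumed / weight gained
FCR = 5965 kg / 3519 kg = 1.69508

1.69508


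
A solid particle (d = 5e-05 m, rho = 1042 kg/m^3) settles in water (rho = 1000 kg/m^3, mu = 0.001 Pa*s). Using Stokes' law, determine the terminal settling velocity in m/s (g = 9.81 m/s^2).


Density difference: rho_p - rho_f = 1042 - 1000 = 42 kg/m^3
d^2 = (5e-05)^2 = 2.5e-09 m^2
Numerator = (rho_p - rho_f) * g * d^2 = 42 * 9.81 * 2.5e-09 = 1.03005e-06
Denominator = 18 * mu = 18 * 0.001 = 0.018
v_s = 1.03005e-06 / 0.018 = 5.7225e-05 m/s
Check: Re = rho_f * v_s * d / mu = 1000 * 5.7225e-05 * 5e-05 / 0.001 = 0.00286 < 1, so Stokes' law applies.

5.7225e-05 m/s


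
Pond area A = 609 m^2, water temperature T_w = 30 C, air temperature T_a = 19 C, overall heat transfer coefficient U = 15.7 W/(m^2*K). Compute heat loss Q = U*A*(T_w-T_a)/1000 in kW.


Temperature difference dT = 30 - 19 = 11 K
Heat loss (W) = U * A * dT = 15.7 * 609 * 11 = 105174.3 W
Convert to kW: 105174.3 / 1000 = 105.1743 kW

105.1743 kW


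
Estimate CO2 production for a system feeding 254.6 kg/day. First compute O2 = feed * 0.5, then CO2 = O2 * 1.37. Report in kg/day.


O2 = 254.6 * 0.5 = 127.3
CO2 = 127.3 * 1.37 = 174.401

174.401 kg/day


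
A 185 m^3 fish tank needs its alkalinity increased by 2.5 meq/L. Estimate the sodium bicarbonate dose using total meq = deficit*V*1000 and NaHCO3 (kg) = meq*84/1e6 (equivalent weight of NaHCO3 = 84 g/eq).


Tank volume in L = 185 m^3 * 1000 = 185000 L
Total meq required = 2.5 meq/L * 185000 L = 462500 meq
NaHCO3 mass = 462500 meq * 84 mg/meq / 1e6 = 38.85 kg

38.85 kg


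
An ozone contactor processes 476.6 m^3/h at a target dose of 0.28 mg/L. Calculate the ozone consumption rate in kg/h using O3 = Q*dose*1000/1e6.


O3 demand (mg/h) = Q * dose * 1000 = 476.6 * 0.28 * 1000 = 133448 mg/h
Convert mg to kg: 133448 / 1e6 = 0.133448 kg/h

0.133448 kg/h


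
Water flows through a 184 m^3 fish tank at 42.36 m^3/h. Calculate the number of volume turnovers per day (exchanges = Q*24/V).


Daily flow volume = 42.36 m^3/h * 24 h = 1016.64 m^3/day
Exchanges = daily flow / tank volume = 1016.64 / 184 = 5.52522 exchanges/day

5.52522 exchanges/day


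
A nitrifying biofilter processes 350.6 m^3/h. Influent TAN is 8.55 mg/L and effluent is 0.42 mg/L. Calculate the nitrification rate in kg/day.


Concentration drop: TAN_in - TAN_out = 8.55 - 0.42 = 8.13 mg/L
Hourly TAN removed = Q * dTAN = 350.6 m^3/h * 8.13 mg/L = 2850.378 g/h  (m^3/h * mg/L = g/h)
Daily TAN removed = 2850.378 * 24 = 68409.072 g/day
Convert to kg/day: 68409.072 / 1000 = 68.409072 kg/day

68.409072 kg/day


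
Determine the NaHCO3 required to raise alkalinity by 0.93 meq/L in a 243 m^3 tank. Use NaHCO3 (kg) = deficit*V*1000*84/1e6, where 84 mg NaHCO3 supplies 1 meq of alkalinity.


Tank volume in L = 243 m^3 * 1000 = 243000 L
Total meq required = 0.93 meq/L * 243000 L = 225990 meq
NaHCO3 mass = 225990 meq * 84 mg/meq / 1e6 = 18.9832 kg

18.9832 kg


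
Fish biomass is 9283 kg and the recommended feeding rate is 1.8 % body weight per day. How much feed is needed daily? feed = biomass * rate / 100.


Feeding rate fraction = 1.8% / 100 = 0.018
Daily feed = 9283 kg * 0.018 = 167.094 kg/day

167.094 kg/day


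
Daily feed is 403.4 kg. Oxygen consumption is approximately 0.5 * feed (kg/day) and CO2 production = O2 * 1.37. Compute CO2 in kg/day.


O2 = 403.4 * 0.5 = 201.7
CO2 = 201.7 * 1.37 = 276.329

276.329 kg/day


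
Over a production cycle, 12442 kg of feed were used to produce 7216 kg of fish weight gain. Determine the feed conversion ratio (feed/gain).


FCR = feed consumed / weight gained
FCR = 12442 kg / 7216 kg = 1.72422

1.72422


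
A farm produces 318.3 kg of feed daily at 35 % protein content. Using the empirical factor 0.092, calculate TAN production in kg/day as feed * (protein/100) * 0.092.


Protein in feed = 318.3 * 35/100 = 111.405 kg/day
TAN = protein * 0.092 = 111.405 * 0.092 = 10.24926 kg/day

10.24926 kg/day


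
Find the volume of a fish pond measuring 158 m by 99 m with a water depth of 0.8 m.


Base area = L * W = 158 * 99 = 15642 m^2
Volume = area * depth = 15642 * 0.8 = 12513.6 m^3

12513.6 m^3


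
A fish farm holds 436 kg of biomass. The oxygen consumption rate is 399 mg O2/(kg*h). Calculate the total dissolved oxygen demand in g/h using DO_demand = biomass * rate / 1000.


Total O2 consumption (mg/h) = 436 kg * 399 mg/(kg*h) = 173964 mg/h
Convert to g/h: 173964 / 1000 = 173.964 g/h

173.964 g/h


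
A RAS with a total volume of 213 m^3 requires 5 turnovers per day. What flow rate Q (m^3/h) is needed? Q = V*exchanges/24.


Daily recirculation volume = 213 m^3 * 5 = 1065 m^3/day
Flow rate Q = daily volume / 24 h = 1065 / 24 = 44.375 m^3/h

44.375 m^3/h


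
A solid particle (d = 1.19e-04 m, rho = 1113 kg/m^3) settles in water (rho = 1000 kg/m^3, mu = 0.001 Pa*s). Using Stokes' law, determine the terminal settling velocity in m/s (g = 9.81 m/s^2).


Density difference: rho_p - rho_f = 1113 - 1000 = 113 kg/m^3
d^2 = (1.19e-04)^2 = 1.4161e-08 m^2
Numerator = (rho_p - rho_f) * g * d^2 = 113 * 9.81 * 1.4161e-08 = 1.5697893e-05
Denominator = 18 * mu = 18 * 0.001 = 0.018
v_s = 1.5697893e-05 / 0.018 = 8.72105e-04 m/s
Check: Re = rho_f * v_s * d / mu = 1000 * 8.72105e-04 * 1.19e-04 / 0.001 = 0.104 < 1, so Stokes' law applies.

8.72105e-04 m/s


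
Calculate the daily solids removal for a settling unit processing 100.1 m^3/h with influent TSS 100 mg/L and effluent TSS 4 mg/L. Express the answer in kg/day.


Concentration drop: TSS_in - TSS_out = 100 - 4 = 96 mg/L
Hourly solids removed = Q * dTSS = 100.1 m^3/h * 96 mg/L = 9609.6 g/h  (m^3/h * mg/L = g/h)
Daily solids removed = 9609.6 * 24 = 230630.4 g/day
Convert g to kg: 230630.4 / 1000 = 230.6304 kg/day

230.6304 kg/day


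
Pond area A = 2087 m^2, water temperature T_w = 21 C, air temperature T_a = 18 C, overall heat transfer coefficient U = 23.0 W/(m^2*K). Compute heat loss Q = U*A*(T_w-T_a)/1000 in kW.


Temperature difference dT = 21 - 18 = 3 K
Heat loss (W) = U * A * dT = 23.0 * 2087 * 3 = 144003 W
Convert to kW: 144003 / 1000 = 144.003 kW

144.003 kW


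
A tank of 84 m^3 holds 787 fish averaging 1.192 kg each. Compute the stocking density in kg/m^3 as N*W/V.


Total biomass = 787 fish * 1.192 kg = 938.104 kg
Density = total biomass / volume = 938.104 / 84 = 11.1679 kg/m^3

11.1679 kg/m^3


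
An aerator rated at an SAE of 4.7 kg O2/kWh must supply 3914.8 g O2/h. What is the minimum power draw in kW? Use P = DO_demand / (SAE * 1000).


SAE in g O2/kWh = 4.7 * 1000 = 4700 g/kWh
P = DO_demand / SAE_g = 3914.8 / 4700 = 0.832936 kW

0.832936 kW


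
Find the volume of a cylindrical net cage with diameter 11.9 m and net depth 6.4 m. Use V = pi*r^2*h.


r = d/2 = 11.9/2 = 5.95 m
Base area = pi*r^2 = pi*5.95^2 = 111.22023 m^2
Volume = 111.22023 * 6.4 = 711.809 m^3

711.809 m^3


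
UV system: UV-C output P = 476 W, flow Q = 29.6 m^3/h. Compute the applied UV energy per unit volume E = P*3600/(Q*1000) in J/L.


Energy delivered per hour = 476 W * 3600 s = 1713600 J/h
Volume treated per hour = 29.6 m^3/h * 1000 = 29600 L/h
dose = 1713600 / 29600 = 57.8919 J/L

57.8919 J/L


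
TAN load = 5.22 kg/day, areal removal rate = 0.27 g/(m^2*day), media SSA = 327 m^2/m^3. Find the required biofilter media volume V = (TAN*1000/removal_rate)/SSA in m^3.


A = 5.22*1000 / 0.27 = 19333.333 m^2
V = 19333.333 / 327 = 59.1233

59.1233 m^3


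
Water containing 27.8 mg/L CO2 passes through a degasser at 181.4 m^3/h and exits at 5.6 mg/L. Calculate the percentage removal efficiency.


CO2_out / CO2_in = 5.6 / 27.8 = 0.20143885
Fraction remaining = 0.20143885
efficiency = (1 - 0.20143885) * 100 = 79.8561 %

79.8561 %


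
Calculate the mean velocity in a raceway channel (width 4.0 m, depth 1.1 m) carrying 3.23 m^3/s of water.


Cross-sectional area = W * d = 4.0 * 1.1 = 4.4 m^2
Velocity = Q / A = 3.23 / 4.4 = 0.734091 m/s

0.734091 m/s


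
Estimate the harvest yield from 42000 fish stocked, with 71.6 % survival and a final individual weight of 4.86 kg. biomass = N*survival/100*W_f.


Survivors = 42000 * 71.6/100 = 30072 fish
Harvest biomass = survivors * W_f = 30072 * 4.86 = 146149.92 kg

146149.92 kg


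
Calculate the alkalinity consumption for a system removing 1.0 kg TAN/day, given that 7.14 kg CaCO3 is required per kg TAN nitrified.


Alkalinity factor: 7.14 kg CaCO3 consumed per kg TAN nitrified
alk = 1.0 kg TAN * 7.14 = 7.14 kg CaCO3/day

7.14 kg CaCO3/day


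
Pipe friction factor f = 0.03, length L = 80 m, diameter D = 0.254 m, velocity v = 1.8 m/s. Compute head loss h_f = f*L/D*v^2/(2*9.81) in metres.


v^2 = 1.8^2 = 3.24 m^2/s^2
L/D = 80/0.254 = 314.96063
h_f = f*(L/D)*v^2/(2g) = 0.03 * 314.96063 * 3.24 / 19.62 = 1.56036 m

1.56036 m


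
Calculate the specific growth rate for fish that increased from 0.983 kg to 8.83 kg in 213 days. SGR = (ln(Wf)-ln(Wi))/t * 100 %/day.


ln(W_f) = ln(8.83) = 2.178155
ln(W_i) = ln(0.983) = -0.017146159
ln(W_f) - ln(W_i) = 2.178155 - -0.017146159 = 2.1953012
SGR = 2.1953012 / 213 * 100 = 1.03066 %/day

1.03066 %/day


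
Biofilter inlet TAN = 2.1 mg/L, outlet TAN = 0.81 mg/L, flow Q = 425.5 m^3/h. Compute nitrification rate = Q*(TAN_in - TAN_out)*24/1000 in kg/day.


Concentration drop: TAN_in - TAN_out = 2.1 - 0.81 = 1.29 mg/L
Hourly TAN removed = Q * dTAN = 425.5 m^3/h * 1.29 mg/L = 548.895 g/h  (m^3/h * mg/L = g/h)
Daily TAN removed = 548.895 * 24 = 13173.48 g/day
Convert to kg/day: 13173.48 / 1000 = 13.17348 kg/day

13.17348 kg/day


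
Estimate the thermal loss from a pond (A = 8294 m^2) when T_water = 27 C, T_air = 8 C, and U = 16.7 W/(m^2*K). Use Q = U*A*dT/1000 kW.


Temperature difference dT = 27 - 8 = 19 K
Heat loss (W) = U * A * dT = 16.7 * 8294 * 19 = 2631686.2 W
Convert to kW: 2631686.2 / 1000 = 2631.6862 kW

2631.6862 kW


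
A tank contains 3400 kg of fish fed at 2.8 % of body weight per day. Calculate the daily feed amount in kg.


Feeding rate fraction = 2.8% / 100 = 0.028
Daily feed = 3400 kg * 0.028 = 95.2 kg/day

95.2 kg/day


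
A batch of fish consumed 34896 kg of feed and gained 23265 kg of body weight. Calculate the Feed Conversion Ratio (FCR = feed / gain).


FCR = feed consumed / weight gained
FCR = 34896 kg / 23265 kg = 1.49994

1.49994


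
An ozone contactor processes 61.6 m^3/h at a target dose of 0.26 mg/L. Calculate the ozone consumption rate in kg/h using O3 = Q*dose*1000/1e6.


O3 demand (mg/h) = Q * dose * 1000 = 61.6 * 0.26 * 1000 = 16016 mg/h
Convert mg to kg: 16016 / 1e6 = 0.016016 kg/h

0.016016 kg/h


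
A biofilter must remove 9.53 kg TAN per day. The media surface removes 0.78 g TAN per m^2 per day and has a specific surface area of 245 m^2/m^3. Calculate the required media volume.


A = 9.53*1000 / 0.78 = 12217.949 m^2
V = 12217.949 / 245 = 49.8692

49.8692 m^3


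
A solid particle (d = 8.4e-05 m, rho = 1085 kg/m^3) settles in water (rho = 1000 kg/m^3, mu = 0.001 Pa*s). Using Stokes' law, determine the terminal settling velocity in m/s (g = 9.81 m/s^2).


Density difference: rho_p - rho_f = 1085 - 1000 = 85 kg/m^3
d^2 = (8.4e-05)^2 = 7.056e-09 m^2
Numerator = (rho_p - rho_f) * g * d^2 = 85 * 9.81 * 7.056e-09 = 5.8836456e-06
Denominator = 18 * mu = 18 * 0.001 = 0.018
v_s = 5.8836456e-06 / 0.018 = 3.26869e-04 m/s
Check: Re = rho_f * v_s * d / mu = 1000 * 3.26869e-04 * 8.4e-05 / 0.001 = 0.0275 < 1, so Stokes' law applies.

3.26869e-04 m/s


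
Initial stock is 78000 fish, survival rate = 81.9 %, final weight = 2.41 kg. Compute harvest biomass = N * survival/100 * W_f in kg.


Survivors = 78000 * 81.9/100 = 63882 fish
Harvest biomass = survivors * W_f = 63882 * 2.41 = 153955.62 kg

153955.62 kg


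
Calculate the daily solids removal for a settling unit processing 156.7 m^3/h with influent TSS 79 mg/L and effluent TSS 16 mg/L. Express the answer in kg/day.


Concentration drop: TSS_in - TSS_out = 79 - 16 = 63 mg/L
Hourly solids removed = Q * dTSS = 156.7 m^3/h * 63 mg/L = 9872.1 g/h  (m^3/h * mg/L = g/h)
Daily solids removed = 9872.1 * 24 = 236930.4 g/day
Convert g to kg: 236930.4 / 1000 = 236.9304 kg/day

236.9304 kg/day


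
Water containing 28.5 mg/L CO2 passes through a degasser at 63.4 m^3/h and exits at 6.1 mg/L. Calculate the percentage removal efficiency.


CO2_out / CO2_in = 6.1 / 28.5 = 0.21403509
Fraction remaining = 0.21403509
efficiency = (1 - 0.21403509) * 100 = 78.5965 %

78.5965 %


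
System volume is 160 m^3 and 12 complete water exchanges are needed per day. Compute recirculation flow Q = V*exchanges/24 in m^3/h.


Daily recirculation volume = 160 m^3 * 12 = 1920 m^3/day
Flow rate Q = daily volume / 24 h = 1920 / 24 = 80 m^3/h

80 m^3/h


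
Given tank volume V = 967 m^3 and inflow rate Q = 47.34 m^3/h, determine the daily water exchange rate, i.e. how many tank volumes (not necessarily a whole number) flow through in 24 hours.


Daily flow volume = 47.34 m^3/h * 24 h = 1136.16 m^3/day
Exchanges = daily flow / tank volume = 1136.16 / 967 = 1.17493 exchanges/day

1.17493 exchanges/day


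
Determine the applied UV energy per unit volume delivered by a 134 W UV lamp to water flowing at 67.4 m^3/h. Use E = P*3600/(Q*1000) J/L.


Energy delivered per hour = 134 W * 3600 s = 482400 J/h
Volume treated per hour = 67.4 m^3/h * 1000 = 67400 L/h
dose = 482400 / 67400 = 7.15727 J/L

7.15727 J/L


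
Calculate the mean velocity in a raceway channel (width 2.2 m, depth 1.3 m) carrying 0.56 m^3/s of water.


Cross-sectional area = W * d = 2.2 * 1.3 = 2.86 m^2
Velocity = Q / A = 0.56 / 2.86 = 0.195804 m/s

0.195804 m/s


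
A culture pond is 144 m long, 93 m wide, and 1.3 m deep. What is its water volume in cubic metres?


Base area = L * W = 144 * 93 = 13392 m^2
Volume = area * depth = 13392 * 1.3 = 17409.6 m^3

17409.6 m^3


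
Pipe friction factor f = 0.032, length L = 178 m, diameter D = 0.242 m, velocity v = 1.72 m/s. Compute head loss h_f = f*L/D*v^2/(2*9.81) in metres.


v^2 = 1.72^2 = 2.9584 m^2/s^2
L/D = 178/0.242 = 735.53719
h_f = f*(L/D)*v^2/(2g) = 0.032 * 735.53719 * 2.9584 / 19.62 = 3.54905 m

3.54905 m


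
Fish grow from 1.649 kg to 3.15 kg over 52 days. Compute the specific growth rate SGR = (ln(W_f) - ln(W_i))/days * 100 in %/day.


ln(W_f) = ln(3.15) = 1.1474025
ln(W_i) = ln(1.649) = 0.50016904
ln(W_f) - ln(W_i) = 1.1474025 - 0.50016904 = 0.64723346
SGR = 0.64723346 / 52 * 100 = 1.24468 %/day

1.24468 %/day


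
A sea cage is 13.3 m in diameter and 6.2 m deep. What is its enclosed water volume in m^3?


r = d/2 = 13.3/2 = 6.65 m
Base area = pi*r^2 = pi*6.65^2 = 138.92908 m^2
Volume = 138.92908 * 6.2 = 861.36 m^3

861.36 m^3


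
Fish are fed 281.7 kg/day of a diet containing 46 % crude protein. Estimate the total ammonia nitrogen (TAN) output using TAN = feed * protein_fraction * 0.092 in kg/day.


Protein in feed = 281.7 * 46/100 = 129.582 kg/day
TAN = protein * 0.092 = 129.582 * 0.092 = 11.921544 kg/day

11.921544 kg/day


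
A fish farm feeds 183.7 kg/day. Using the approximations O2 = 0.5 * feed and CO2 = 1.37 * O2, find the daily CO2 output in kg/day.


O2 = 183.7 * 0.5 = 91.85
CO2 = 91.85 * 1.37 = 125.8345

125.8345 kg/day


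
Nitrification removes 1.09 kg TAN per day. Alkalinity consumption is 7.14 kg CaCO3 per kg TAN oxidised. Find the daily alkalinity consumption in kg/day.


Alkalinity factor: 7.14 kg CaCO3 consumed per kg TAN nitrified
alk = 1.09 kg TAN * 7.14 = 7.7826 kg CaCO3/day

7.7826 kg CaCO3/day


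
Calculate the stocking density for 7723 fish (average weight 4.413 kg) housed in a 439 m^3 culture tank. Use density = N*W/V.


Total biomass = 7723 fish * 4.413 kg = 34081.599 kg
Density = total biomass / volume = 34081.599 / 439 = 77.6346 kg/m^3

77.6346 kg/m^3


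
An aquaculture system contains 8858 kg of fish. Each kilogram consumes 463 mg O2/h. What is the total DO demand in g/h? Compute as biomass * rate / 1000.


Total O2 consumption (mg/h) = 8858 kg * 463 mg/(kg*h) = 4101254 mg/h
Convert to g/h: 4101254 / 1000 = 4101.254 g/h

4101.254 g/h


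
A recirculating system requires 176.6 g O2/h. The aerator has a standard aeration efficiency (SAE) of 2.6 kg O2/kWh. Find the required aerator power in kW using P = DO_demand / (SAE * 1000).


SAE in g O2/kWh = 2.6 * 1000 = 2600 g/kWh
P = DO_demand / SAE_g = 176.6 / 2600 = 0.0679231 kW

0.0679231 kW


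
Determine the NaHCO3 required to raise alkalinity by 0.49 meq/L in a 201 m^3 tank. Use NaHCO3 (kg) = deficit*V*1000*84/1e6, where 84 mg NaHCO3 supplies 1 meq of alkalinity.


Tank volume in L = 201 m^3 * 1000 = 201000 L
Total meq required = 0.49 meq/L * 201000 L = 98490 meq
NaHCO3 mass = 98490 meq * 84 mg/meq / 1e6 = 8.27316 kg

8.27316 kg


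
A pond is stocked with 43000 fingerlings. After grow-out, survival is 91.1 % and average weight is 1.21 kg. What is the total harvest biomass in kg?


Survivors = 43000 * 91.1/100 = 39173 fish
Harvest biomass = survivors * W_f = 39173 * 1.21 = 47399.33 kg

47399.33 kg


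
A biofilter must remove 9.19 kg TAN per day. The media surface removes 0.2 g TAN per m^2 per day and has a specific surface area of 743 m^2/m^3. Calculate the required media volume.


A = 9.19*1000 / 0.2 = 45950 m^2
V = 45950 / 743 = 61.8439

61.8439 m^3


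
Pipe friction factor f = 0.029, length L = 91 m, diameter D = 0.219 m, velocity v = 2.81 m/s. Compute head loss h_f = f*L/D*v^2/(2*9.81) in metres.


v^2 = 2.81^2 = 7.8961 m^2/s^2
L/D = 91/0.219 = 415.52511
h_f = f*(L/D)*v^2/(2g) = 0.029 * 415.52511 * 7.8961 / 19.62 = 4.84963 m

4.84963 m


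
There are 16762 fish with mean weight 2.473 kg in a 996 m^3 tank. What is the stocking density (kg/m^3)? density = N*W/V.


Total biomass = 16762 fish * 2.473 kg = 41452.426 kg
Density = total biomass / volume = 41452.426 / 996 = 41.6189 kg/m^3

41.6189 kg/m^3


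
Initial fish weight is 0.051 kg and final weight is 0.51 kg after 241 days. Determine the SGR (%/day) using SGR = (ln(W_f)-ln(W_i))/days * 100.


ln(W_f) = ln(0.51) = -0.67334455
ln(W_i) = ln(0.051) = -2.9759296
ln(W_f) - ln(W_i) = -0.67334455 - -2.9759296 = 2.3025851
SGR = 2.3025851 / 241 * 100 = 0.95543 %/day

0.95543 %/day


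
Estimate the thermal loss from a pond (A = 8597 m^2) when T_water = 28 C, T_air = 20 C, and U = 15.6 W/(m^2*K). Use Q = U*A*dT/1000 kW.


Temperature difference dT = 28 - 20 = 8 K
Heat loss (W) = U * A * dT = 15.6 * 8597 * 8 = 1072905.6 W
Convert to kW: 1072905.6 / 1000 = 1072.9056 kW

1072.9056 kW


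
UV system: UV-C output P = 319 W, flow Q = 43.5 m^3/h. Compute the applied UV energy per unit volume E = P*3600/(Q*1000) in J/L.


Energy delivered per hour = 319 W * 3600 s = 1148400 J/h
Volume treated per hour = 43.5 m^3/h * 1000 = 43500 L/h
dose = 1148400 / 43500 = 26.4 J/L

26.4 J/L


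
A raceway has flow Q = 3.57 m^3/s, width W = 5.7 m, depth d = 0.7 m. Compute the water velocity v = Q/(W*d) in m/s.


Cross-sectional area = W * d = 5.7 * 0.7 = 3.99 m^2
Velocity = Q / A = 3.57 / 3.99 = 0.894737 m/s

0.894737 m/s


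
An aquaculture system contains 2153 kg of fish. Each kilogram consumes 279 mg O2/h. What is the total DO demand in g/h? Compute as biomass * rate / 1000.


Total O2 consumption (mg/h) = 2153 kg * 279 mg/(kg*h) = 600687 mg/h
Convert to g/h: 600687 / 1000 = 600.687 g/h

600.687 g/h


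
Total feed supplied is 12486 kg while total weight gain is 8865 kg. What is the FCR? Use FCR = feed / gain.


FCR = feed consumed / weight gained
FCR = 12486 kg / 8865 kg = 1.40846

1.40846


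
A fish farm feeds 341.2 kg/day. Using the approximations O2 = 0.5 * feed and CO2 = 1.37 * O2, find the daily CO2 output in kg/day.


O2 = 341.2 * 0.5 = 170.6
CO2 = 170.6 * 1.37 = 233.722

233.722 kg/day


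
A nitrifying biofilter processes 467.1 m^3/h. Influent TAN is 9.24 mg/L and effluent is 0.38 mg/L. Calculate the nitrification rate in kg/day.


Concentration drop: TAN_in - TAN_out = 9.24 - 0.38 = 8.86 mg/L
Hourly TAN removed = Q * dTAN = 467.1 m^3/h * 8.86 mg/L = 4138.506 g/h  (m^3/h * mg/L = g/h)
Daily TAN removed = 4138.506 * 24 = 99324.144 g/day
Convert to kg/day: 99324.144 / 1000 = 99.324144 kg/day

99.324144 kg/day


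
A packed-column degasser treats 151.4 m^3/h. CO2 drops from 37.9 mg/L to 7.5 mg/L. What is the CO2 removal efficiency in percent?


CO2_out / CO2_in = 7.5 / 37.9 = 0.19788918
Fraction remaining = 0.19788918
efficiency = (1 - 0.19788918) * 100 = 80.2111 %

80.2111 %


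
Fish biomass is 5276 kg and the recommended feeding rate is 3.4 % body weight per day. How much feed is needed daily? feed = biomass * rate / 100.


Feeding rate fraction = 3.4% / 100 = 0.034
Daily feed = 5276 kg * 0.034 = 179.384 kg/day

179.384 kg/day


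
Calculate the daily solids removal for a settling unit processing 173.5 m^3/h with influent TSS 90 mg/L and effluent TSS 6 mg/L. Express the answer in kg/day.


Concentration drop: TSS_in - TSS_out = 90 - 6 = 84 mg/L
Hourly solids removed = Q * dTSS = 173.5 m^3/h * 84 mg/L = 14574 g/h  (m^3/h * mg/L = g/h)
Daily solids removed = 14574 * 24 = 349776 g/day
Convert g to kg: 349776 / 1000 = 349.776 kg/day

349.776 kg/day


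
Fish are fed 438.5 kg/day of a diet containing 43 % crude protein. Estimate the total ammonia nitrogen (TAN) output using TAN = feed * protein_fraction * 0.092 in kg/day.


Protein in feed = 438.5 * 43/100 = 188.555 kg/day
TAN = protein * 0.092 = 188.555 * 0.092 = 17.34706 kg/day

17.34706 kg/day


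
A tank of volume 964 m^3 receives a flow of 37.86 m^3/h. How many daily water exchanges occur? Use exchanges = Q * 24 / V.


Daily flow volume = 37.86 m^3/h * 24 h = 908.64 m^3/day
Exchanges = daily flow / tank volume = 908.64 / 964 = 0.942573 exchanges/day

0.942573 exchanges/day


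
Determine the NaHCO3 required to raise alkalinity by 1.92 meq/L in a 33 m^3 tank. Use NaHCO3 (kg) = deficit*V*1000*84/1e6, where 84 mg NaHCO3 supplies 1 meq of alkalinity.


Tank volume in L = 33 m^3 * 1000 = 33000 L
Total meq required = 1.92 meq/L * 33000 L = 63360 meq
NaHCO3 mass = 63360 meq * 84 mg/meq / 1e6 = 5.32224 kg

5.32224 kg


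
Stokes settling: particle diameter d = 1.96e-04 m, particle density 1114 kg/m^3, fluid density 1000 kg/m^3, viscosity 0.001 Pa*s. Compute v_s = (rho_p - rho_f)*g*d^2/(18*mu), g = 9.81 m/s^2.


Density difference: rho_p - rho_f = 1114 - 1000 = 114 kg/m^3
d^2 = (1.96e-04)^2 = 3.8416e-08 m^2
Numerator = (rho_p - rho_f) * g * d^2 = 114 * 9.81 * 3.8416e-08 = 4.2962149e-05
Denominator = 18 * mu = 18 * 0.001 = 0.018
v_s = 4.2962149e-05 / 0.018 = 0.00238679 m/s
Check: Re = rho_f * v_s * d / mu = 1000 * 0.00238679 * 1.96e-04 / 0.001 = 0.468 < 1, so Stokes' law applies.

0.00238679 m/s


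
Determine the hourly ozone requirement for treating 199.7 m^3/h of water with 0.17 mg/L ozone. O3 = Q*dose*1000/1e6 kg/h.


O3 demand (mg/h) = Q * dose * 1000 = 199.7 * 0.17 * 1000 = 33949 mg/h
Convert mg to kg: 33949 / 1e6 = 0.033949 kg/h

0.033949 kg/h


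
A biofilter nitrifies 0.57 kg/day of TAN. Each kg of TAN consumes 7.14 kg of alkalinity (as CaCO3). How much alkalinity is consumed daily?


Alkalinity factor: 7.14 kg CaCO3 consumed per kg TAN nitrified
alk = 0.57 kg TAN * 7.14 = 4.0698 kg CaCO3/day

4.0698 kg CaCO3/day


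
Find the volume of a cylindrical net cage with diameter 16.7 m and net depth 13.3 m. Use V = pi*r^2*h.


r = d/2 = 16.7/2 = 8.35 m
Base area = pi*r^2 = pi*8.35^2 = 219.03969 m^2
Volume = 219.03969 * 13.3 = 2913.23 m^3

2913.23 m^3


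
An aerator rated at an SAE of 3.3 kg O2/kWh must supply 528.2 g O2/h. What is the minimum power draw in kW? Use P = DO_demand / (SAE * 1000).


SAE in g O2/kWh = 3.3 * 1000 = 3300 g/kWh
P = DO_demand / SAE_g = 528.2 / 3300 = 0.160061 kW

0.160061 kW


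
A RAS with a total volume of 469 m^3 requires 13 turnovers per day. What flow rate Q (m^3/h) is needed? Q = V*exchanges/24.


Daily recirculation volume = 469 m^3 * 13 = 6097 m^3/day
Flow rate Q = daily volume / 24 h = 6097 / 24 = 254.042 m^3/h

254.042 m^3/h


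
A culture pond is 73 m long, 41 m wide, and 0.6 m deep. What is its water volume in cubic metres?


Base area = L * W = 73 * 41 = 2993 m^2
Volume = area * depth = 2993 * 0.6 = 1795.8 m^3

1795.8 m^3


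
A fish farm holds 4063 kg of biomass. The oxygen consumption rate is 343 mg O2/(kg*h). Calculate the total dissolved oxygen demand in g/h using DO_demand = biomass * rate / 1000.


Total O2 consumption (mg/h) = 4063 kg * 343 mg/(kg*h) = 1393609 mg/h
Convert to g/h: 1393609 / 1000 = 1393.609 g/h

1393.609 g/h


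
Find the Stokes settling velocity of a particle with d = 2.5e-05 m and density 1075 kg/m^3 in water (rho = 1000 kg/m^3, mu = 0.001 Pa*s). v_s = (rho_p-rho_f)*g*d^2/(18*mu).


Density difference: rho_p - rho_f = 1075 - 1000 = 75 kg/m^3
d^2 = (2.5e-05)^2 = 6.25e-10 m^2
Numerator = (rho_p - rho_f) * g * d^2 = 75 * 9.81 * 6.25e-10 = 4.5984375e-07
Denominator = 18 * mu = 18 * 0.001 = 0.018
v_s = 4.5984375e-07 / 0.018 = 2.55469e-05 m/s
Check: Re = rho_f * v_s * d / mu = 1000 * 2.55469e-05 * 2.5e-05 / 0.001 = 6.39e-04 < 1, so Stokes' law applies.

2.55469e-05 m/s


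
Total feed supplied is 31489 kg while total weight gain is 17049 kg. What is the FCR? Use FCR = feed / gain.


FCR = feed consumed / weight gained
FCR = 31489 kg / 17049 kg = 1.84697

1.84697


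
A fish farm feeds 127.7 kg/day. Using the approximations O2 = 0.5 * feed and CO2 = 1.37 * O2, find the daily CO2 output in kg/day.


O2 = 127.7 * 0.5 = 63.85
CO2 = 63.85 * 1.37 = 87.4745

87.4745 kg/day


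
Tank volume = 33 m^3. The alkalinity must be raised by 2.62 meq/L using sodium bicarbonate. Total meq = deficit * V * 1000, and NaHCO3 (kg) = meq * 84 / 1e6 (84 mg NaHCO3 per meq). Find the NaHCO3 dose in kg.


Tank volume in L = 33 m^3 * 1000 = 33000 L
Total meq required = 2.62 meq/L * 33000 L = 86460 meq
NaHCO3 mass = 86460 meq * 84 mg/meq / 1e6 = 7.26264 kg

7.26264 kg


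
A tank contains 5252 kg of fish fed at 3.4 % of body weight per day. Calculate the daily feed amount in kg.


Feeding rate fraction = 3.4% / 100 = 0.034
Daily feed = 5252 kg * 0.034 = 178.568 kg/day

178.568 kg/day


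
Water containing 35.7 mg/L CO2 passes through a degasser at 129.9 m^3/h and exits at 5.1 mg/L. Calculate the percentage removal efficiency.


CO2_out / CO2_in = 5.1 / 35.7 = 0.14285714
Fraction remaining = 0.14285714
efficiency = (1 - 0.14285714) * 100 = 85.7143 %

85.7143 %


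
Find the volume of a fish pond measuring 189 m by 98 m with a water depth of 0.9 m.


Base area = L * W = 189 * 98 = 18522 m^2
Volume = area * depth = 18522 * 0.9 = 16669.8 m^3

16669.8 m^3


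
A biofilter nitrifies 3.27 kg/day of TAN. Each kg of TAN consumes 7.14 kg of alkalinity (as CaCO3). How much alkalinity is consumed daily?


Alkalinity factor: 7.14 kg CaCO3 consumed per kg TAN nitrified
alk = 3.27 kg TAN * 7.14 = 23.3478 kg CaCO3/day

23.3478 kg CaCO3/day


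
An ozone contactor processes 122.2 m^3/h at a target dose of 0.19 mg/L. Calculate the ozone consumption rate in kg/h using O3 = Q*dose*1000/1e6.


O3 demand (mg/h) = Q * dose * 1000 = 122.2 * 0.19 * 1000 = 23218 mg/h
Convert mg to kg: 23218 / 1e6 = 0.023218 kg/h

0.023218 kg/h


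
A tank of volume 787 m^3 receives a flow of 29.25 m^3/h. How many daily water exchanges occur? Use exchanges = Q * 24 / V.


Daily flow volume = 29.25 m^3/h * 24 h = 702 m^3/day
Exchanges = daily flow / tank volume = 702 / 787 = 0.891995 exchanges/day

0.891995 exchanges/day


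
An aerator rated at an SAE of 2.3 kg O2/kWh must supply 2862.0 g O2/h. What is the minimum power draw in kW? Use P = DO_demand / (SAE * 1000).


SAE in g O2/kWh = 2.3 * 1000 = 2300 g/kWh
P = DO_demand / SAE_g = 2862.0 / 2300 = 1.24435 kW

1.24435 kW


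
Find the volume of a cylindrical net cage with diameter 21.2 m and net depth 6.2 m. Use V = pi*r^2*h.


r = d/2 = 21.2/2 = 10.6 m
Base area = pi*r^2 = pi*10.6^2 = 352.98935 m^2
Volume = 352.98935 * 6.2 = 2188.53 m^3

2188.53 m^3


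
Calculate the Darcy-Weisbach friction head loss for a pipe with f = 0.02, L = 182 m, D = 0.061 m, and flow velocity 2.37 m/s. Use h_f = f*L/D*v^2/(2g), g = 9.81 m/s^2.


v^2 = 2.37^2 = 5.6169 m^2/s^2
L/D = 182/0.061 = 2983.6066
h_f = f*(L/D)*v^2/(2g) = 0.02 * 2983.6066 * 5.6169 / 19.62 = 17.0832 m

17.0832 m


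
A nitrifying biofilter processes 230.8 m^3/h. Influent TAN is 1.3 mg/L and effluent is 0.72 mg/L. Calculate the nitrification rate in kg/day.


Concentration drop: TAN_in - TAN_out = 1.3 - 0.72 = 0.58 mg/L
Hourly TAN removed = Q * dTAN = 230.8 m^3/h * 0.58 mg/L = 133.864 g/h  (m^3/h * mg/L = g/h)
Daily TAN removed = 133.864 * 24 = 3212.736 g/day
Convert to kg/day: 3212.736 / 1000 = 3.212736 kg/day

3.212736 kg/day


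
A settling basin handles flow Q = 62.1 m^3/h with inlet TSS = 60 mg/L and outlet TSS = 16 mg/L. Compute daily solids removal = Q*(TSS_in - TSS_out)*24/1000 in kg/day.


Concentration drop: TSS_in - TSS_out = 60 - 16 = 44 mg/L
Hourly solids removed = Q * dTSS = 62.1 m^3/h * 44 mg/L = 2732.4 g/h  (m^3/h * mg/L = g/h)
Daily solids removed = 2732.4 * 24 = 65577.6 g/day
Convert g to kg: 65577.6 / 1000 = 65.5776 kg/day

65.5776 kg/day


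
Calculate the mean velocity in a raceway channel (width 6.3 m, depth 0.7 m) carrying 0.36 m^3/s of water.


Cross-sectional area = W * d = 6.3 * 0.7 = 4.41 m^2
Velocity = Q / A = 0.36 / 4.41 = 0.0816327 m/s

0.0816327 m/s


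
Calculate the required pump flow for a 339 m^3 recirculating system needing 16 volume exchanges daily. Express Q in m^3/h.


Daily recirculation volume = 339 m^3 * 16 = 5424 m^3/day
Flow rate Q = daily volume / 24 h = 5424 / 24 = 226 m^3/h

226 m^3/h


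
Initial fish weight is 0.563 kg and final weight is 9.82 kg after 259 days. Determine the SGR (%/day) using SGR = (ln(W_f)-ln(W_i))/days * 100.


ln(W_f) = ln(9.82) = 2.2844211
ln(W_i) = ln(0.563) = -0.57447565
ln(W_f) - ln(W_i) = 2.2844211 - -0.57447565 = 2.8588967
SGR = 2.8588967 / 259 * 100 = 1.10382 %/day

1.10382 %/day


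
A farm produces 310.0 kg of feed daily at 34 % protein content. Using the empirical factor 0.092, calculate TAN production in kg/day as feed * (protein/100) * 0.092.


Protein in feed = 310.0 * 34/100 = 105.4 kg/day
TAN = protein * 0.092 = 105.4 * 0.092 = 9.6968 kg/day

9.6968 kg/day


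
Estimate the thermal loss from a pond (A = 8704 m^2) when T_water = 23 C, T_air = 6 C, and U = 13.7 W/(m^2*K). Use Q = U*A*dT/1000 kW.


Temperature difference dT = 23 - 6 = 17 K
Heat loss (W) = U * A * dT = 13.7 * 8704 * 17 = 2027161.6 W
Convert to kW: 2027161.6 / 1000 = 2027.1616 kW

2027.1616 kW


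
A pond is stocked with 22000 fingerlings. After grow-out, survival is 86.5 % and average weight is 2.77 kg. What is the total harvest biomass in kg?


Survivors = 22000 * 86.5/100 = 19030 fish
Harvest biomass = survivors * W_f = 19030 * 2.77 = 52713.1 kg

52713.1 kg


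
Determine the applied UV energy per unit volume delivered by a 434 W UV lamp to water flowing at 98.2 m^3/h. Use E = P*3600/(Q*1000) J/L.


Energy delivered per hour = 434 W * 3600 s = 1562400 J/h
Volume treated per hour = 98.2 m^3/h * 1000 = 98200 L/h
dose = 1562400 / 98200 = 15.9104 J/L

15.9104 J/L


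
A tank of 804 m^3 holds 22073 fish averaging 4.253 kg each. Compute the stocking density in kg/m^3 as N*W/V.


Total biomass = 22073 fish * 4.253 kg = 93876.469 kg
Density = total biomass / volume = 93876.469 / 804 = 116.762 kg/m^3

116.762 kg/m^3


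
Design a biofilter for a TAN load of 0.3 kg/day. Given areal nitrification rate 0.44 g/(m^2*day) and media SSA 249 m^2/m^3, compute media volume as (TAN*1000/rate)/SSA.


A = 0.3*1000 / 0.44 = 681.81818 m^2
V = 681.81818 / 249 = 2.73823

2.73823 m^3


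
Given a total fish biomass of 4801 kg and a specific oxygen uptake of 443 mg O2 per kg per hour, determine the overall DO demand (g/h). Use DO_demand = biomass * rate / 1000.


Total O2 consumption (mg/h) = 4801 kg * 443 mg/(kg*h) = 2126843 mg/h
Convert to g/h: 2126843 / 1000 = 2126.843 g/h

2126.843 g/h


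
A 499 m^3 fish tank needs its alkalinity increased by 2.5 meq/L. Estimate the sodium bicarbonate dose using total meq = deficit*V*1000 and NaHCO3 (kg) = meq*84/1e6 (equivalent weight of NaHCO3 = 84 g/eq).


Tank volume in L = 499 m^3 * 1000 = 499000 L
Total meq required = 2.5 meq/L * 499000 L = 1247500 meq
NaHCO3 mass = 1247500 meq * 84 mg/meq / 1e6 = 104.79 kg

104.79 kg


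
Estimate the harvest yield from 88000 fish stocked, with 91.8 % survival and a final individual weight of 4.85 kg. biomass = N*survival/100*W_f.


Survivors = 88000 * 91.8/100 = 80784 fish
Harvest biomass = survivors * W_f = 80784 * 4.85 = 391802.4 kg

391802.4 kg


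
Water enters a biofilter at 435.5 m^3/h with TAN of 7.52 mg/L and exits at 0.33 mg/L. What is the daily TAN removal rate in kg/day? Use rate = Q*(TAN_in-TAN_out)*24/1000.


Concentration drop: TAN_in - TAN_out = 7.52 - 0.33 = 7.19 mg/L
Hourly TAN removed = Q * dTAN = 435.5 m^3/h * 7.19 mg/L = 3131.245 g/h  (m^3/h * mg/L = g/h)
Daily TAN removed = 3131.245 * 24 = 75149.88 g/day
Convert to kg/day: 75149.88 / 1000 = 75.14988 kg/day

75.14988 kg/day


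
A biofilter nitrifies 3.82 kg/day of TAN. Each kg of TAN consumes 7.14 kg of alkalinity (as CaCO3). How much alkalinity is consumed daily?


Alkalinity factor: 7.14 kg CaCO3 consumed per kg TAN nitrified
alk = 3.82 kg TAN * 7.14 = 27.2748 kg CaCO3/day

27.2748 kg CaCO3/day


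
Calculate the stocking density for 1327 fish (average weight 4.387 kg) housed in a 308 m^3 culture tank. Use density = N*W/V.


Total biomass = 1327 fish * 4.387 kg = 5821.549 kg
Density = total biomass / volume = 5821.549 / 308 = 18.9011 kg/m^3

18.9011 kg/m^3


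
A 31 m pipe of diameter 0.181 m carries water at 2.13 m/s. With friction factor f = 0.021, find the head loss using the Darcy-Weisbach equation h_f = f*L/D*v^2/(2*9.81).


v^2 = 2.13^2 = 4.5369 m^2/s^2
L/D = 31/0.181 = 171.27072
h_f = f*(L/D)*v^2/(2g) = 0.021 * 171.27072 * 4.5369 / 19.62 = 0.831692 m

0.831692 m


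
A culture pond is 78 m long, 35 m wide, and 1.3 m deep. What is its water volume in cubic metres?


Base area = L * W = 78 * 35 = 2730 m^2
Volume = area * depth = 2730 * 1.3 = 3549 m^3

3549 m^3


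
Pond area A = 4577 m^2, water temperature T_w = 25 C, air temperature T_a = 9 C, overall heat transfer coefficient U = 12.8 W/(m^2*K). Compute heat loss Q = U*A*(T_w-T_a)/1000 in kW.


Temperature difference dT = 25 - 9 = 16 K
Heat loss (W) = U * A * dT = 12.8 * 4577 * 16 = 937369.6 W
Convert to kW: 937369.6 / 1000 = 937.3696 kW

937.3696 kW


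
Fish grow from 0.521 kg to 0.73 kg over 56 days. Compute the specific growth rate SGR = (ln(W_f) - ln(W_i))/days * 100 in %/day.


ln(W_f) = ln(0.73) = -0.31471074
ln(W_i) = ln(0.521) = -0.65200524
ln(W_f) - ln(W_i) = -0.31471074 - -0.65200524 = 0.3372945
SGR = 0.3372945 / 56 * 100 = 0.602312 %/day

0.602312 %/day


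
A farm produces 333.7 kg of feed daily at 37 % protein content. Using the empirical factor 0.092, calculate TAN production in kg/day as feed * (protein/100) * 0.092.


Protein in feed = 333.7 * 37/100 = 123.469 kg/day
TAN = protein * 0.092 = 123.469 * 0.092 = 11.359148 kg/day

11.359148 kg/day


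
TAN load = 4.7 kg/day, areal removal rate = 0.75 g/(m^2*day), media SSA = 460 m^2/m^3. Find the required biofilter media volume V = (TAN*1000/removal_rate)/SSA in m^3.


A = 4.7*1000 / 0.75 = 6266.6667 m^2
V = 6266.6667 / 460 = 13.6232

13.6232 m^3


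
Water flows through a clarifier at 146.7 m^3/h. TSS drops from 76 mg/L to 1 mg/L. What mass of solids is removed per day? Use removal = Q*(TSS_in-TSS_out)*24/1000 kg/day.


Concentration drop: TSS_in - TSS_out = 76 - 1 = 75 mg/L
Hourly solids removed = Q * dTSS = 146.7 m^3/h * 75 mg/L = 11002.5 g/h  (m^3/h * mg/L = g/h)
Daily solids removed = 11002.5 * 24 = 264060 g/day
Convert g to kg: 264060 / 1000 = 264.06 kg/day

264.06 kg/day


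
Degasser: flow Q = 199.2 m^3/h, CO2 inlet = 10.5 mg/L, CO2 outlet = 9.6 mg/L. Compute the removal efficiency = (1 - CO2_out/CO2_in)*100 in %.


CO2_out / CO2_in = 9.6 / 10.5 = 0.91428571
Fraction remaining = 0.91428571
efficiency = (1 - 0.91428571) * 100 = 8.57143 %

8.57143 %


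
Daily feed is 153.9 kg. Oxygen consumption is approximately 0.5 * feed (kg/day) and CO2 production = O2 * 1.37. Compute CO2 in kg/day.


O2 = 153.9 * 0.5 = 76.95
CO2 = 76.95 * 1.37 = 105.4215

105.4215 kg/day


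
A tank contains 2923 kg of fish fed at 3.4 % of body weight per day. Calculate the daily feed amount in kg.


Feeding rate fraction = 3.4% / 100 = 0.034
Daily feed = 2923 kg * 0.034 = 99.382 kg/day

99.382 kg/day


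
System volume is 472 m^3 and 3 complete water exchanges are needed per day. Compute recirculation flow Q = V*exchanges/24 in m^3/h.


Daily recirculation volume = 472 m^3 * 3 = 1416 m^3/day
Flow rate Q = daily volume / 24 h = 1416 / 24 = 59 m^3/h

59 m^3/h


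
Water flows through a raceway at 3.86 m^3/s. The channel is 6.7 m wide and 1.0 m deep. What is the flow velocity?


Cross-sectional area = W * d = 6.7 * 1.0 = 6.7 m^2
Velocity = Q / A = 3.86 / 6.7 = 0.576119 m/s

0.576119 m/s


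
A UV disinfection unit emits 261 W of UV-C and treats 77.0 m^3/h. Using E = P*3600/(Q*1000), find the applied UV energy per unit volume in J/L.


Energy delivered per hour = 261 W * 3600 s = 939600 J/h
Volume treated per hour = 77.0 m^3/h * 1000 = 77000 L/h
dose = 939600 / 77000 = 12.2026 J/L

12.2026 J/L


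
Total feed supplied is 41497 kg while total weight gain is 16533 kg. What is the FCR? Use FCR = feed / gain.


FCR = feed consumed / weight gained
FCR = 41497 kg / 16533 kg = 2.50995

2.50995


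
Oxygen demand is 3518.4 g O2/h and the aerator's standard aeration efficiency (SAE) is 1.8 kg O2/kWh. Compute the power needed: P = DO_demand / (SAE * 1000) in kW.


SAE in g O2/kWh = 1.8 * 1000 = 1800 g/kWh
P = DO_demand / SAE_g = 3518.4 / 1800 = 1.95467 kW

1.95467 kW


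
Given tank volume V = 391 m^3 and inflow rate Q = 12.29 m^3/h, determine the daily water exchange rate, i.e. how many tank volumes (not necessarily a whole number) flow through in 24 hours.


Daily flow volume = 12.29 m^3/h * 24 h = 294.96 m^3/day
Exchanges = daily flow / tank volume = 294.96 / 391 = 0.754373 exchanges/day

0.754373 exchanges/day


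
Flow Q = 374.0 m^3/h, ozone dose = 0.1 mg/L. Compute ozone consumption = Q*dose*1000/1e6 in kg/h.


O3 demand (mg/h) = Q * dose * 1000 = 374.0 * 0.1 * 1000 = 37400 mg/h
Convert mg to kg: 37400 / 1e6 = 0.0374 kg/h

0.0374 kg/h


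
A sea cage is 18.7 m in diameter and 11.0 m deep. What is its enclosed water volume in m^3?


r = d/2 = 18.7/2 = 9.35 m
Base area = pi*r^2 = pi*9.35^2 = 274.64588 m^2
Volume = 274.64588 * 11.0 = 3021.1 m^3

3021.1 m^3
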